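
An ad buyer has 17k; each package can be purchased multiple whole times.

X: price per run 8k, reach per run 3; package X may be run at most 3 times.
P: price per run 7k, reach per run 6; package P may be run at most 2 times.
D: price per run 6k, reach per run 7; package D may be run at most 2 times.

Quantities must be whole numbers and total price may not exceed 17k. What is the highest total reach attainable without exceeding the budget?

This is a bounded integer knapsack.
2×D: price 12 ≤ 17, reach 2·7 = 14.
1×P and 1×D: price 13 ≤ 17, reach 1·6 + 1·7 = 13.
Best is 14.

14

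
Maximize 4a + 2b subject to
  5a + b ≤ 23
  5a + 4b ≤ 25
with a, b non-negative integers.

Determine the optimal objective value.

Relaxing integrality, the LP optimum is 19.20 at (a,b) = (4.47, 0.667), which is not an integer point.
(a,b)=(4,1): 5·4+1·1=21≤23, 5·4+4·1=24≤25, objective 18.
(a,b)=(4,0): 5·4+1·0=20≤23, 5·4+4·0=20≤25, objective 16.
(a,b)=(3,2): 5·3+1·2=17≤23, 5·3+4·2=23≤25, objective 16.
(a,b)=(3,1): 5·3+1·1=16≤23, 5·3+4·1=19≤25, objective 14.
No feasible integer point exceeds 18.

18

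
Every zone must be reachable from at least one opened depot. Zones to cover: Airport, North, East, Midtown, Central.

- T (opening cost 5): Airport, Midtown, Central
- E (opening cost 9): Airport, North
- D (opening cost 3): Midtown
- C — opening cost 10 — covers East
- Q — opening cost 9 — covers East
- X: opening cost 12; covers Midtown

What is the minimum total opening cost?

23

Choose T, E, and Q: together they cover Airport, North, East, Midtown, Central — every zone.
Total opening cost: 5 + 9 + 9 = 23.
No cover costs less than 23.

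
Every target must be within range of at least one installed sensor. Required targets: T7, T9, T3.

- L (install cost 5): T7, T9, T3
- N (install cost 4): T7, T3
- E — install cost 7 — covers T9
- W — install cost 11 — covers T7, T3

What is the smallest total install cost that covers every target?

L alone covers T7, T9, T3 — every target.
Total install cost: 5.
No cover costs less than 5.

5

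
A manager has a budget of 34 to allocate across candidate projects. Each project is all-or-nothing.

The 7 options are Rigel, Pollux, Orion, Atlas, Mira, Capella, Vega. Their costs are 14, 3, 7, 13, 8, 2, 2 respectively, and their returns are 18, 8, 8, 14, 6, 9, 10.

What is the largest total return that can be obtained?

59

Allowing fractional choices, the relaxed optimum would be about 59.5, but projects are indivisible.
Rigel + Pollux + Mira + Capella + Vega: cost 14 + 3 + 8 + 2 + 2 = 29 ≤ 34, return 18 + 8 + 6 + 9 + 10 = 51.
Rigel + Pollux + Orion + Capella + Vega: cost 14 + 3 + 7 + 2 + 2 = 28 ≤ 34, return 18 + 8 + 8 + 9 + 10 = 53.
Rigel + Pollux + Atlas + Capella + Vega: cost 14 + 3 + 13 + 2 + 2 = 34 ≤ 34, return 18 + 8 + 14 + 9 + 10 = 59.
Best is Rigel, Pollux, Atlas, Capella, and Vega with total return 59.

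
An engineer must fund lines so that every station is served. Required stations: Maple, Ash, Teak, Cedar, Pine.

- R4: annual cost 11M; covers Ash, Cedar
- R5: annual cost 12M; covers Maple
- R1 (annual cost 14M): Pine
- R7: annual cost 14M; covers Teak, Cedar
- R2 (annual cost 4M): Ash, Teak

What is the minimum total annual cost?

Choose R4, R5, R1, and R2: together they cover Maple, Ash, Teak, Cedar, Pine — every station.
Total annual cost: 11 + 12 + 14 + 4 = 41.

41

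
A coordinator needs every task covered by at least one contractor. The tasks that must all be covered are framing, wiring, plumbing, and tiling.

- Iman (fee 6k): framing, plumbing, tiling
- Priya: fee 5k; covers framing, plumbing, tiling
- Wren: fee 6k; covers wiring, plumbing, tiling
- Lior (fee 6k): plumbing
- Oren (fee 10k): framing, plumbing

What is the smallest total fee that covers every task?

This is an integer covering problem.
Choose Priya and Wren: together they cover framing, wiring, plumbing, tiling — every task.
Total fee: 5 + 6 = 11.
No cover costs less than 11.

11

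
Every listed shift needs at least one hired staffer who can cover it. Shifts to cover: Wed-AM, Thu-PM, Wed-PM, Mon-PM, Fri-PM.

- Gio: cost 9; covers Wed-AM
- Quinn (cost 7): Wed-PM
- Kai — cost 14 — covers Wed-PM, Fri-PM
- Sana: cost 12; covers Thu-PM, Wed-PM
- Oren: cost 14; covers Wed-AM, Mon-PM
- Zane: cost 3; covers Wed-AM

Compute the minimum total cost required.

Choose Kai, Sana, and Oren: together they cover Wed-AM, Thu-PM, Wed-PM, Mon-PM, Fri-PM — every shift.
Total cost: 14 + 12 + 14 = 40.

40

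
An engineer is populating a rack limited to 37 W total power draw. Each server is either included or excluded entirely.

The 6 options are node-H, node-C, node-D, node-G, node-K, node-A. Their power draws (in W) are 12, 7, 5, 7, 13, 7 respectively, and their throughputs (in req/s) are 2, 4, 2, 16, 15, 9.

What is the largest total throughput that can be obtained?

44

node-C + node-G + node-K + node-A: power draw 7 + 7 + 13 + 7 = 34 ≤ 37, throughput 4 + 16 + 15 + 9 = 44.
node-D + node-G + node-K + node-A: power draw 5 + 7 + 13 + 7 = 32 ≤ 37, throughput 2 + 16 + 15 + 9 = 42.
node-G + node-K + node-A: power draw 7 + 13 + 7 = 27 ≤ 37, throughput 16 + 15 + 9 = 40.
Best is node-C, node-G, node-K, and node-A with total throughput 44.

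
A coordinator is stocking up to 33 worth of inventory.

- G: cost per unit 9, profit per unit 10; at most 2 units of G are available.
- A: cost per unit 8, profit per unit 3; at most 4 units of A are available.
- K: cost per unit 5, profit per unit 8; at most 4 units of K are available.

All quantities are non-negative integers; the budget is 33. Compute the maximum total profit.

44

K has the best ratio (8/5); taking only K gives at most 4×8 = 32 (stopped by the supply cap of 4).
Mixing does better — 2×G and 3×K: cost 33 ≤ 33, profit 2·10 + 3·8 = 44.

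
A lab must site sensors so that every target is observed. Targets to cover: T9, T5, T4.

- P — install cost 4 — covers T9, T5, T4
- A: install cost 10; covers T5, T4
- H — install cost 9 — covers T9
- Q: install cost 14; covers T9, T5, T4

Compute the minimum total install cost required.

P alone covers T9, T5, T4 — every target.
Total install cost: 4.
No cover costs less than 4.

4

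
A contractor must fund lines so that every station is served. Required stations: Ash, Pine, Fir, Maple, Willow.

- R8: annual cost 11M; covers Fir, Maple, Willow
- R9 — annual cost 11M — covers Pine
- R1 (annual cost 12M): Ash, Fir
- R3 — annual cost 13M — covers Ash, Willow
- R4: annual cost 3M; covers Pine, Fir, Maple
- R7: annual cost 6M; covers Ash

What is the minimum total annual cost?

16

This is an integer covering problem.
The greedy cost-per-new-station heuristic would pick R4, R7, and R8 for 20, but a cheaper cover exists.
Choose R3 and R4: together they cover Ash, Pine, Fir, Maple, Willow — every station.
Total annual cost: 13 + 3 = 16.
No cover costs less than 16.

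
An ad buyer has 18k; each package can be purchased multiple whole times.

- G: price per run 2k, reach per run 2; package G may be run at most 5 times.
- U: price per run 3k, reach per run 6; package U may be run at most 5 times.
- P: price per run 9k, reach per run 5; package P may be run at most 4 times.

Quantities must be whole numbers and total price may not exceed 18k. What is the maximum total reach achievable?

Take 1×G and 5×U: price 17 ≤ 18, reach 1·2 + 5·6 = 32.
U has the best ratio (6/3) and is taken to its limit of 5; remaining capacity is filled optimally with the others.

32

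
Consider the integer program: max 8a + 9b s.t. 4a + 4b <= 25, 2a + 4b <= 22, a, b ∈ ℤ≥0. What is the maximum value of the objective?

53

The continuous relaxation peaks at (1.5, 4.75) with value 54.75; rounding to a feasible lattice point costs some objective.
(a,b)=(1,5): 4·1+4·5=24≤25, 2·1+4·5=22≤22, objective 53.
(a,b)=(2,4): 4·2+4·4=24≤25, 2·2+4·4=20≤22, objective 52.
(a,b)=(0,5): 4·0+4·5=20≤25, 2·0+4·5=20≤22, objective 45.
Maximum is 53 at (a,b)=(1,5).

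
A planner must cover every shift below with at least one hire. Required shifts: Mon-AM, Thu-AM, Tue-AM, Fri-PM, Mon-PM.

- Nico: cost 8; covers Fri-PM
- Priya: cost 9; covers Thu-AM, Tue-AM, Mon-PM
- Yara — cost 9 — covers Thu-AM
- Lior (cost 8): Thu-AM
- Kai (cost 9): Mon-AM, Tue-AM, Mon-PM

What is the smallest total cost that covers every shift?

This is a weighted set-cover instance.
The greedy cost-per-new-shift heuristic would pick Priya, Nico, and Kai for 26, but a cheaper cover exists.
Choose Nico, Lior, and Kai: together they cover Mon-AM, Thu-AM, Tue-AM, Fri-PM, Mon-PM — every shift.
Total cost: 8 + 8 + 9 = 25.
No cover costs less than 25.

25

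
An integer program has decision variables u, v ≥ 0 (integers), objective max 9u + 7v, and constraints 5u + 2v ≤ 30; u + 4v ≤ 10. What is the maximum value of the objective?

(u,v)=(6,0) is feasible, giving 54.
(u,v)=(5,1) is feasible, giving 52.
The best lattice point is (6,0), giving 54.

54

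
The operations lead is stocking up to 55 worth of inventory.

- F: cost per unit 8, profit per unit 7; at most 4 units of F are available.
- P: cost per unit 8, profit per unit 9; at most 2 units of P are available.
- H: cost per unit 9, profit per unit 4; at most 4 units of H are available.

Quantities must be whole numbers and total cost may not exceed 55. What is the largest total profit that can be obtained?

3×F, 2×P, and 1×H: cost 49 ≤ 55, profit 3·7 + 2·9 + 1·4 = 43.
4×F and 2×P: cost 48 ≤ 55, profit 4·7 + 2·9 = 46.
Best is 46.

46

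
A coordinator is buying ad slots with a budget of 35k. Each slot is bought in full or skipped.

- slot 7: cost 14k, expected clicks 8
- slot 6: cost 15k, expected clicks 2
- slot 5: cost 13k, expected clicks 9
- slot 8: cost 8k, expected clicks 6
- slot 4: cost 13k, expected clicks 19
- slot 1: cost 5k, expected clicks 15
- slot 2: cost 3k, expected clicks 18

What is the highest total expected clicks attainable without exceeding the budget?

This is an integer program with binary decision variables.
Allowing fractional choices, the relaxed optimum would be about 62.2, but ad slots are indivisible.
slot 5 + slot 4 + slot 1 + slot 2: cost 13 + 13 + 5 + 3 = 34 ≤ 35, expected clicks 9 + 19 + 15 + 18 = 61.
slot 7 + slot 4 + slot 1 + slot 2: cost 14 + 13 + 5 + 3 = 35 ≤ 35, expected clicks 8 + 19 + 15 + 18 = 60.
slot 8 + slot 4 + slot 1 + slot 2: cost 8 + 13 + 5 + 3 = 29 ≤ 35, expected clicks 6 + 19 + 15 + 18 = 58.
Best is slot 5, slot 4, slot 1, and slot 2 with total expected clicks 61.

61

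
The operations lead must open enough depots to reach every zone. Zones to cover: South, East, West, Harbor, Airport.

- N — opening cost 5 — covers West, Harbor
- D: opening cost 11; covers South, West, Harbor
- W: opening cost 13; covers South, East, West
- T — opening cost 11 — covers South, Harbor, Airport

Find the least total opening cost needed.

The greedy cost-per-new-zone heuristic would pick N, T, and W for 29, but a cheaper cover exists.
Choose W and T: together they cover South, East, West, Harbor, Airport — every zone.
Total opening cost: 13 + 11 = 24.
No cover costs less than 24.

24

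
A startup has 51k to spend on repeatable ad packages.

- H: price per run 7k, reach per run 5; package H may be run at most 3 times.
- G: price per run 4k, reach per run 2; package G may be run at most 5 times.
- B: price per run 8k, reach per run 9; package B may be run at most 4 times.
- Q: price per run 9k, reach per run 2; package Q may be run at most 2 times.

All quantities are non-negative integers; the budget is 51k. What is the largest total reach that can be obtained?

2×H, 1×G, and 4×B: price 50 ≤ 51, reach 2·5 + 1·2 + 4·9 = 48.
1×H, 3×G, and 4×B: price 51 ≤ 51, reach 1·5 + 3·2 + 4·9 = 47.
Best is 48.

48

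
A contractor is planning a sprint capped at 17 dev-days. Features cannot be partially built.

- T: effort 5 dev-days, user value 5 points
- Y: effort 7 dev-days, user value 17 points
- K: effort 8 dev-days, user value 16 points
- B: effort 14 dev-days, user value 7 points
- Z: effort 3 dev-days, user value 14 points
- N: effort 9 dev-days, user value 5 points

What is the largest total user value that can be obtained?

Allowing fractional choices, the relaxed optimum would be about 45.0, but features are indivisible.
T + Y + Z: effort 5 + 7 + 3 = 15 ≤ 17, user value 5 + 17 + 14 = 36.
Y + K: effort 7 + 8 = 15 ≤ 17, user value 17 + 16 = 33.
T + K + Z: effort 5 + 8 + 3 = 16 ≤ 17, user value 5 + 16 + 14 = 35.
Best is T, Y, and Z with total user value 36.

36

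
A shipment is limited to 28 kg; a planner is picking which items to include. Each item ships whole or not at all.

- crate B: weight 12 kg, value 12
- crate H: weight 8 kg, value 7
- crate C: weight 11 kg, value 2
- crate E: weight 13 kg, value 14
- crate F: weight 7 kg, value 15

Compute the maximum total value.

36

This is a 0-1 knapsack instance.
Allowing fractional choices, the relaxed optimum would be about 37.0, but items are indivisible.
crate H + crate E + crate F: weight 8 + 13 + 7 = 28 ≤ 28, value 7 + 14 + 15 = 36.
crate B + crate H + crate F: weight 12 + 8 + 7 = 27 ≤ 28, value 12 + 7 + 15 = 34.
Best is crate H, crate E, and crate F with total value 36.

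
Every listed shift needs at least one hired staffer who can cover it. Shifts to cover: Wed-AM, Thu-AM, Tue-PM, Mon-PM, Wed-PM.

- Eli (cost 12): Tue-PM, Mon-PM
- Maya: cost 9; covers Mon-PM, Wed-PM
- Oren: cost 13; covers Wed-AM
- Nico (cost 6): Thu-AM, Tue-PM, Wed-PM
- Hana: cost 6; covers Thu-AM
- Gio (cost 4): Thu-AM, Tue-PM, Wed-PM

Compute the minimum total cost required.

26

Choose Maya, Oren, and Gio: together they cover Wed-AM, Thu-AM, Tue-PM, Mon-PM, Wed-PM — every shift.
Total cost: 9 + 13 + 4 = 26.
No cover costs less than 26.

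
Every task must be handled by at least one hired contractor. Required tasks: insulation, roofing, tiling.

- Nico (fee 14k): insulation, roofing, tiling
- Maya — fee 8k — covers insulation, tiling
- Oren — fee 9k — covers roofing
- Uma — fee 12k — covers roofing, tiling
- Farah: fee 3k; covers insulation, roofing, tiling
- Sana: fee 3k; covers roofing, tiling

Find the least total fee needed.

This is a weighted set-cover instance.
Farah alone covers insulation, roofing, tiling — every task.
Total fee: 3.

3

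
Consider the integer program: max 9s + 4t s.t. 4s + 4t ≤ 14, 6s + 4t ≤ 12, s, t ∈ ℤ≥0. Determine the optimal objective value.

(s,t)=(2,0): 4·2+4·0=8≤14, 6·2+4·0=12≤12, objective 18.
(s,t)=(1,1): 4·1+4·1=8≤14, 6·1+4·1=10≤12, objective 13.
(s,t)=(1,0): 4·1+4·0=4≤14, 6·1+4·0=6≤12, objective 9.
No feasible integer point exceeds 18.

18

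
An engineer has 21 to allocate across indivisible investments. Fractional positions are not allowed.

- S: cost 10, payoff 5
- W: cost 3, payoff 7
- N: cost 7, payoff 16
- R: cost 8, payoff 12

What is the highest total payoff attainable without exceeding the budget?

S + W + N: cost 10 + 3 + 7 = 20 ≤ 21, payoff 5 + 7 + 16 = 28.
N + R: cost 7 + 8 = 15 ≤ 21, payoff 16 + 12 = 28.
W + N + R: cost 3 + 7 + 8 = 18 ≤ 21, payoff 7 + 16 + 12 = 35.
Best is W, N, and R with total payoff 35.

35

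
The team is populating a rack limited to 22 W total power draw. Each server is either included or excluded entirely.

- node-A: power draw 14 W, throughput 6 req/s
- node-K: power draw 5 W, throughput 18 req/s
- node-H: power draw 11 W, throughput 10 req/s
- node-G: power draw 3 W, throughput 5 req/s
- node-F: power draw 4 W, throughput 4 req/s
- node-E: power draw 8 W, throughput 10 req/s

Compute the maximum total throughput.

37

Take node-K, node-G, node-F, and node-E: power draw 5 + 3 + 4 + 8 = 20 ≤ 22, throughput 18 + 5 + 4 + 10 = 37.
No other feasible combination does better.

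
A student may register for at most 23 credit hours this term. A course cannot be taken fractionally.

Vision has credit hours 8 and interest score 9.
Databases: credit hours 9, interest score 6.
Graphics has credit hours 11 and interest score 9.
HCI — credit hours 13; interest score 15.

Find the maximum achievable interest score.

24

Vision + Graphics: credit hours 8 + 11 = 19 ≤ 23, interest score 9 + 9 = 18.
Databases + HCI: credit hours 9 + 13 = 22 ≤ 23, interest score 6 + 15 = 21.
Vision + HCI: credit hours 8 + 13 = 21 ≤ 23, interest score 9 + 15 = 24.
Best is Vision and HCI with total interest score 24.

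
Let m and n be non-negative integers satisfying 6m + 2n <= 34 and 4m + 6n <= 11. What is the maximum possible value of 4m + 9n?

The continuous relaxation peaks at (0, 1.83) with value 16.50; rounding to a feasible lattice point costs some objective.
(m,n)=(1,1): 6·1+2·1=8≤34, 4·1+6·1=10≤11, objective 13.
(m,n)=(0,1): 6·0+2·1=2≤34, 4·0+6·1=6≤11, objective 9.
(m,n)=(2,0): 6·2+2·0=12≤34, 4·2+6·0=8≤11, objective 8.
The best lattice point is (1,1), giving 13.

13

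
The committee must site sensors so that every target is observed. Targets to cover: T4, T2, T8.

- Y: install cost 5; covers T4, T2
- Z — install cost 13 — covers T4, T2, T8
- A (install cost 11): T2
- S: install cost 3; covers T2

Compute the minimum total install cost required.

13

The greedy cost-per-new-target heuristic would pick Y and Z for 18, but a cheaper cover exists.
Z alone covers T4, T2, T8 — every target.
Total install cost: 13.
No cover costs less than 13.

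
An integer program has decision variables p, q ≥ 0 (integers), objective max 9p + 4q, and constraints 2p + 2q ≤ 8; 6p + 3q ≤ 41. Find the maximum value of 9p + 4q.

(p,q)=(4,0): 2·4+2·0=8≤8, 6·4+3·0=24≤41, objective 36.
(p,q)=(3,1): 2·3+2·1=8≤8, 6·3+3·1=21≤41, objective 31.
(p,q)=(3,0): 2·3+2·0=6≤8, 6·3+3·0=18≤41, objective 27.
Maximum is 36 at (p,q)=(4,0).

36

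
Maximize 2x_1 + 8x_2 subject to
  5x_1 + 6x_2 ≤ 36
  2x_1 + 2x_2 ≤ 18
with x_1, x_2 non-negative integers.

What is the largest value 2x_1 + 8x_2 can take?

48

(x_1,x_2)=(0,6) is feasible, giving 48.
(x_1,x_2)=(1,5) is feasible, giving 42.
(x_1,x_2)=(0,5) is feasible, giving 40.
Maximum is 48 at (x_1,x_2)=(0,6).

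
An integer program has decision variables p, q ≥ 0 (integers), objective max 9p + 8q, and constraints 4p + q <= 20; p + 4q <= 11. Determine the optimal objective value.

45

The continuous relaxation peaks at (4.6, 1.6) with value 54.20; rounding to a feasible lattice point costs some objective.
(p,q)=(5,0): 4·5+1·0=20≤20, 1·5+4·0=5≤11, objective 45.
(p,q)=(4,1): 4·4+1·1=17≤20, 1·4+4·1=8≤11, objective 44.
(p,q)=(3,2): 4·3+1·2=14≤20, 1·3+4·2=11≤11, objective 43.
(p,q)=(4,0): 4·4+1·0=16≤20, 1·4+4·0=4≤11, objective 36.
Maximum is 45 at (p,q)=(5,0).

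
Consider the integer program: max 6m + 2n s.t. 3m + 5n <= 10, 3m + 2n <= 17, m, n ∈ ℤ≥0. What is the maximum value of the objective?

Relaxing integrality, the LP optimum is 20.00 at (m,n) = (3.33, 0), which is not an integer point.
(m,n)=(3,0): 3·3+5·0=9≤10, 3·3+2·0=9≤17, objective 18.
(m,n)=(2,0): 3·2+5·0=6≤10, 3·2+2·0=6≤17, objective 12.
No feasible integer point exceeds 18.

18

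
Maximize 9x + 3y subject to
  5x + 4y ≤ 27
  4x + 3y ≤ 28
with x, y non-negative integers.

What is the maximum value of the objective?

45

(x,y)=(5,0) is feasible, giving 45.
(x,y)=(4,1) is feasible, giving 39.
(x,y)=(4,0) is feasible, giving 36.
The best lattice point is (5,0), giving 45.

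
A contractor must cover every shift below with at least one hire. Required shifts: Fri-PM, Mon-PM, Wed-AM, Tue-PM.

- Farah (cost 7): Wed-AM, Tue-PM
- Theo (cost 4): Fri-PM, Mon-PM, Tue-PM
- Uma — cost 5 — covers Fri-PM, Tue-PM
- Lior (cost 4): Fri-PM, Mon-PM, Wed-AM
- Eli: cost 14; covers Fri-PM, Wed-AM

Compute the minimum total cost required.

8

Choose Theo and Lior: together they cover Fri-PM, Mon-PM, Wed-AM, Tue-PM — every shift.
Total cost: 4 + 4 = 8.
No cover costs less than 8.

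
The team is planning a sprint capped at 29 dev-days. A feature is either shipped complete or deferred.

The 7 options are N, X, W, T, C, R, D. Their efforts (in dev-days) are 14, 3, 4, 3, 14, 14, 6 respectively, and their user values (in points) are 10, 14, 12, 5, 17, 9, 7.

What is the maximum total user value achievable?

Take X, W, C, and D: effort 3 + 4 + 14 + 6 = 27 ≤ 29, user value 14 + 12 + 17 + 7 = 50.
No other feasible combination does better.

50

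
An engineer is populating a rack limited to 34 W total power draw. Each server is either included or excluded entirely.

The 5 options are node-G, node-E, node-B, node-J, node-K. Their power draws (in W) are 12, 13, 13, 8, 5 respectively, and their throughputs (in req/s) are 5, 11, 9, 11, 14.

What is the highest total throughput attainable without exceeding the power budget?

Take node-E, node-J, and node-K: power draw 13 + 8 + 5 = 26 ≤ 34, throughput 11 + 11 + 14 = 36.
No other feasible combination does better.

36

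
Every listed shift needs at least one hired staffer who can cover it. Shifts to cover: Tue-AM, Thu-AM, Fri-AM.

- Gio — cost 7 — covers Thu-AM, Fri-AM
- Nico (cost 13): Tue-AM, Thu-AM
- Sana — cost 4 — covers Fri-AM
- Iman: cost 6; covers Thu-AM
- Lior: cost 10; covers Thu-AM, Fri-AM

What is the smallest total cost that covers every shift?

17

The greedy cost-per-new-shift heuristic would pick Gio and Nico for 20, but a cheaper cover exists.
Choose Nico and Sana: together they cover Tue-AM, Thu-AM, Fri-AM — every shift.
Total cost: 13 + 4 = 17.
No cover costs less than 17.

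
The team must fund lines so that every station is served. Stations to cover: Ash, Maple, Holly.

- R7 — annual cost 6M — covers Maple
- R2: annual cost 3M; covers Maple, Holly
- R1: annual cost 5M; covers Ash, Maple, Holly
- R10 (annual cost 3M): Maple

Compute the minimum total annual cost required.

R1 alone covers Ash, Maple, Holly — every station.
Total annual cost: 5.

5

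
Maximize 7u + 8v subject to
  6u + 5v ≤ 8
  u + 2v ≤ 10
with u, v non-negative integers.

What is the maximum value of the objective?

8

Relaxing integrality, the LP optimum is 12.80 at (u,v) = (0, 1.6), which is not an integer point.
(u,v)=(0,1): 6·0+5·1=5≤8, 1·0+2·1=2≤10, objective 8.
(u,v)=(1,0): 6·1+5·0=6≤8, 1·1+2·0=1≤10, objective 7.
(u,v)=(0,0): 6·0+5·0=0≤8, 1·0+2·0=0≤10, objective 0.
No feasible integer point exceeds 8.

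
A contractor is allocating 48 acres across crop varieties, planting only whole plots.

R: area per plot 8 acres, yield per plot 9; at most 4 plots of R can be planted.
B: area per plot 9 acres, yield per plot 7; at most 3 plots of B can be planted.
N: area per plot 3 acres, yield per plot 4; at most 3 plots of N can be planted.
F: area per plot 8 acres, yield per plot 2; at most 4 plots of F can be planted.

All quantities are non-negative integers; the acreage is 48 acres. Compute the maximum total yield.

51

Take 4×R, 1×B, and 2×N: area 47 ≤ 48, yield 4·9 + 1·7 + 2·4 = 51.
No other integer combination yields more.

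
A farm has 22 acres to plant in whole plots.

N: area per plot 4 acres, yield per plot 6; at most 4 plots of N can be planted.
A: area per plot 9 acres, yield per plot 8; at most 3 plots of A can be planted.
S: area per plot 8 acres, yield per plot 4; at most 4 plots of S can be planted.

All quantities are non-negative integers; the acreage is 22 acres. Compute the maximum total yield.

4×N: area 16 ≤ 22, yield 4·6 = 24.
3×N and 1×A: area 21 ≤ 22, yield 3·6 + 1·8 = 26.
Best is 26.

26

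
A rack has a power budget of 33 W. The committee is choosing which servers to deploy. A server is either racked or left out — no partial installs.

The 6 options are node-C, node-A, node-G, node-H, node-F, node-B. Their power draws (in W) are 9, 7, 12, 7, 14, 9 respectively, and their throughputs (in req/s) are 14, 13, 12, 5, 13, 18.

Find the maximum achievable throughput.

50

Allowing fractional choices, the relaxed optimum would be about 53.0, but servers are indivisible.
node-C + node-A + node-H + node-B: power draw 9 + 7 + 7 + 9 = 32 ≤ 33, throughput 14 + 13 + 5 + 18 = 50.
node-C + node-F + node-B: power draw 9 + 14 + 9 = 32 ≤ 33, throughput 14 + 13 + 18 = 45.
node-C + node-A + node-B: power draw 9 + 7 + 9 = 25 ≤ 33, throughput 14 + 13 + 18 = 45.
Best is node-C, node-A, node-H, and node-B with total throughput 50.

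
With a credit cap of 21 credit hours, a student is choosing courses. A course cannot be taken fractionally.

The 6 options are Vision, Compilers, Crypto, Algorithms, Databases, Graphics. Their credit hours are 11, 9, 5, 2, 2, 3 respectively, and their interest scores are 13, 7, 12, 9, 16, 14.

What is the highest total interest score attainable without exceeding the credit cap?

58

Vision + Algorithms + Databases + Graphics: credit hours 11 + 2 + 2 + 3 = 18 ≤ 21, interest score 13 + 9 + 16 + 14 = 52.
Compilers + Crypto + Algorithms + Databases + Graphics: credit hours 9 + 5 + 2 + 2 + 3 = 21 ≤ 21, interest score 7 + 12 + 9 + 16 + 14 = 58.
Vision + Crypto + Databases + Graphics: credit hours 11 + 5 + 2 + 3 = 21 ≤ 21, interest score 13 + 12 + 16 + 14 = 55.
Best is Compilers, Crypto, Algorithms, Databases, and Graphics with total interest score 58.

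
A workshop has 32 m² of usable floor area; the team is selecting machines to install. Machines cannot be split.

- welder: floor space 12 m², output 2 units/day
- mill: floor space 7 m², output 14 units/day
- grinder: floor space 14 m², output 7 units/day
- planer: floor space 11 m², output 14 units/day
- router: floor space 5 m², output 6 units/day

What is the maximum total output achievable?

35

This is an integer program with binary decision variables.
Take mill, grinder, and planer: floor space 7 + 14 + 11 = 32 ≤ 32, output 14 + 7 + 14 = 35.
No other feasible combination does better.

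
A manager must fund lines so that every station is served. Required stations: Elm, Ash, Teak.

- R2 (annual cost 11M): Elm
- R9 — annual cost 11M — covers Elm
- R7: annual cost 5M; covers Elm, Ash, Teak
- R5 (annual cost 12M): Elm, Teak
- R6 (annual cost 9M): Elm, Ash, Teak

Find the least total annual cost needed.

5

R7 alone covers Elm, Ash, Teak — every station.
Total annual cost: 5.
No cover costs less than 5.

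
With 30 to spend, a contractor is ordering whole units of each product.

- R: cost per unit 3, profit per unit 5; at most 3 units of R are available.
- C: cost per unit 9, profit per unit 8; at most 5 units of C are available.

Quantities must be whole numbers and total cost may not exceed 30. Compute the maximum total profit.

31

3×R and 2×C: cost 27 ≤ 30, profit 3·5 + 2·8 = 31.
1×R and 3×C: cost 30 ≤ 30, profit 1·5 + 3·8 = 29.
Best is 31.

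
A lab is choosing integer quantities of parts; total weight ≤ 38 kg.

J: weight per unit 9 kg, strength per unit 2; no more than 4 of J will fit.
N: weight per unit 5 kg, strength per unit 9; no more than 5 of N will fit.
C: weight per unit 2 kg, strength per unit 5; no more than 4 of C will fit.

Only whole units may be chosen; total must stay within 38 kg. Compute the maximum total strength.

Take 5×N and 4×C: weight 33 ≤ 38, strength 5·9 + 4·5 = 65.
C has the best ratio (5/2) and is taken to its limit of 4; remaining capacity is filled optimally with the others.

65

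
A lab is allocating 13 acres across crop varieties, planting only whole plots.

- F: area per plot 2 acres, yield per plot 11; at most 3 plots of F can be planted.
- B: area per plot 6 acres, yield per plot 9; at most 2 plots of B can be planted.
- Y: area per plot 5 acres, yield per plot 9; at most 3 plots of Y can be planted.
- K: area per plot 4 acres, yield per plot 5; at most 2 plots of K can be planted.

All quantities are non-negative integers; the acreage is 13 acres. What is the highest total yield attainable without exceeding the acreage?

42

F has the best ratio (11/2); taking only F gives at most 3×11 = 33 (stopped by the supply cap of 3).
Mixing does better — 3×F and 1×Y: area 11 ≤ 13, yield 3·11 + 1·9 = 42.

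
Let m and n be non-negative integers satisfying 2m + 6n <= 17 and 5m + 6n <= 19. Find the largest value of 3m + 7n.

17

(m,n)=(1,2) is feasible, giving 17.
(m,n)=(0,2) is feasible, giving 14.
(m,n)=(2,1) is feasible, giving 13.
The best lattice point is (1,2), giving 17.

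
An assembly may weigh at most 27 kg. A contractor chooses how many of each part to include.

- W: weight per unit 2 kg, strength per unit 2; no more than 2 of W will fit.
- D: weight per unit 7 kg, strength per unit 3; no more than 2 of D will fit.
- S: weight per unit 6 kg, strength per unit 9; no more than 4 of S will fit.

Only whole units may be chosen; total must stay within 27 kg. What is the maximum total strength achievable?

S has the best ratio (9/6); taking only S gives at most 4×9 = 36 (stopped by the weight limit).
Mixing does better — 1×W and 4×S: weight 26 ≤ 27, strength 1·2 + 4·9 = 38.

38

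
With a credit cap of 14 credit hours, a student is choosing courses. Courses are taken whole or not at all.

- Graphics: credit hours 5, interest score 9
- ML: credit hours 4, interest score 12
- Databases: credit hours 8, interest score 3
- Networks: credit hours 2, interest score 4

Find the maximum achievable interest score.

Allowing fractional choices, the relaxed optimum would be about 26.1, but courses are indivisible.
Graphics + ML: credit hours 5 + 4 = 9 ≤ 14, interest score 9 + 12 = 21.
ML + Databases + Networks: credit hours 4 + 8 + 2 = 14 ≤ 14, interest score 12 + 3 + 4 = 19.
Graphics + ML + Networks: credit hours 5 + 4 + 2 = 11 ≤ 14, interest score 9 + 12 + 4 = 25.
Best is Graphics, ML, and Networks with total interest score 25.

25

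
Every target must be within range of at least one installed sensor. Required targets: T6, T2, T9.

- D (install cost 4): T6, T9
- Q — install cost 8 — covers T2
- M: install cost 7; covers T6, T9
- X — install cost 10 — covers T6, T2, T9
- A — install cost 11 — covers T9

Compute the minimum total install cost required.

10

This is a weighted set-cover instance.
X alone covers T6, T2, T9 — every target.
Total install cost: 10.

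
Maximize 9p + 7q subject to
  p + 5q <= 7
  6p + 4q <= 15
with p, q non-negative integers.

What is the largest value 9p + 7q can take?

18

Relaxing integrality, the LP optimum is 23.54 at (p,q) = (1.81, 1.04), which is not an integer point.
(p,q)=(2,0) is feasible, giving 18.
(p,q)=(1,1) is feasible, giving 16.
(p,q)=(1,0) is feasible, giving 9.
Maximum is 18 at (p,q)=(2,0).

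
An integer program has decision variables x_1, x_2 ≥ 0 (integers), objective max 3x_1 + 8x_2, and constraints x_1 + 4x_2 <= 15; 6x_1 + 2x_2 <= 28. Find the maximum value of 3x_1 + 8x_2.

33

(x_1,x_2)=(3,3) is feasible, giving 33.
(x_1,x_2)=(2,3) is feasible, giving 30.
(x_1,x_2)=(4,2) is feasible, giving 28.
No feasible integer point exceeds 33.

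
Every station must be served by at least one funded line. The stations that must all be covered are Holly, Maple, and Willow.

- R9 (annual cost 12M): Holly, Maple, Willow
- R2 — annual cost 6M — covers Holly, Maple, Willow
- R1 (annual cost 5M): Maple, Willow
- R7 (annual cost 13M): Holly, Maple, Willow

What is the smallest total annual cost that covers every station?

6

R2 alone covers Holly, Maple, Willow — every station.
Total annual cost: 6.
No cover costs less than 6.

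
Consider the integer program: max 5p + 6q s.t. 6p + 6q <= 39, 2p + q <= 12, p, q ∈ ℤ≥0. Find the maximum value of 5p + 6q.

The continuous relaxation peaks at (0, 6.5) with value 39.00; rounding to a feasible lattice point costs some objective.
(p,q)=(0,6): 6·0+6·6=36≤39, 2·0+1·6=6≤12, objective 36.
(p,q)=(1,5): 6·1+6·5=36≤39, 2·1+1·5=7≤12, objective 35.
(p,q)=(0,5): 6·0+6·5=30≤39, 2·0+1·5=5≤12, objective 30.
No feasible integer point exceeds 36.

36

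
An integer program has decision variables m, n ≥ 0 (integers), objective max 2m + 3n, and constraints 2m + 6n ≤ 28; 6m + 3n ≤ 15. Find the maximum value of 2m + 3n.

The continuous relaxation peaks at (0.2, 4.6) with value 14.20; rounding to a feasible lattice point costs some objective.
(m,n)=(0,4): 2·0+6·4=24≤28, 6·0+3·4=12≤15, objective 12.
(m,n)=(1,3): 2·1+6·3=20≤28, 6·1+3·3=15≤15, objective 11.
(m,n)=(0,3): 2·0+6·3=18≤28, 6·0+3·3=9≤15, objective 9.
Maximum is 12 at (m,n)=(0,4).

12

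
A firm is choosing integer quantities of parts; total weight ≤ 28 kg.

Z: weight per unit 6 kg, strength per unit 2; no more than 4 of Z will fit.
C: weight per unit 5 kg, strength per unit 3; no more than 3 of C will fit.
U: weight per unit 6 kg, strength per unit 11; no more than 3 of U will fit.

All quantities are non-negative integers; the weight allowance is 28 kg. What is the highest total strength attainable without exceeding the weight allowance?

This is a bounded integer knapsack.
Take 2×C and 3×U: weight 28 ≤ 28, strength 2·3 + 3·11 = 39.
U has the best ratio (11/6) and is taken to its limit of 3; remaining capacity is filled optimally with the others.

39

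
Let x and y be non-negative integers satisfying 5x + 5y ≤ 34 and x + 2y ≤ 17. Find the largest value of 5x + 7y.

Relaxing integrality, the LP optimum is 47.60 at (x,y) = (0, 6.8), which is not an integer point.
(x,y)=(0,6): 5·0+5·6=30≤34, 1·0+2·6=12≤17, objective 42.
(x,y)=(1,5): 5·1+5·5=30≤34, 1·1+2·5=11≤17, objective 40.
(x,y)=(0,5): 5·0+5·5=25≤34, 1·0+2·5=10≤17, objective 35.
The best lattice point is (0,6), giving 42.

42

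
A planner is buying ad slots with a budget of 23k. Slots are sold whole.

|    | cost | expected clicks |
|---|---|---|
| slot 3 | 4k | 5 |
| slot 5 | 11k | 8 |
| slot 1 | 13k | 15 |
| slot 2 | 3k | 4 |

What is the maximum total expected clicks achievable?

24

This is a 0-1 knapsack instance.
slot 3 + slot 1 + slot 2: cost 4 + 13 + 3 = 20 ≤ 23, expected clicks 5 + 15 + 4 = 24.
slot 1 + slot 2: cost 13 + 3 = 16 ≤ 23, expected clicks 15 + 4 = 19.
slot 3 + slot 1: cost 4 + 13 = 17 ≤ 23, expected clicks 5 + 15 = 20.
Best is slot 3, slot 1, and slot 2 with total expected clicks 24.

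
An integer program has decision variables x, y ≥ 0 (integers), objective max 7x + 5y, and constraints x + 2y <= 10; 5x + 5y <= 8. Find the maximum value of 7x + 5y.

7

(x,y)=(1,0) is feasible, giving 7.
(x,y)=(0,1) is feasible, giving 5.
(x,y)=(0,0) is feasible, giving 0.
Maximum is 7 at (x,y)=(1,0).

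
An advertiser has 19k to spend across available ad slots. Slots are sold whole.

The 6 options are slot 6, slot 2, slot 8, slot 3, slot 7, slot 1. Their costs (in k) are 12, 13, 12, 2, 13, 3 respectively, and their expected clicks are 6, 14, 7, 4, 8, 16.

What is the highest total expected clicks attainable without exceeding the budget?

Allowing fractional choices, the relaxed optimum would be about 34.6, but ad slots are indivisible.
slot 2 + slot 1: cost 13 + 3 = 16 ≤ 19, expected clicks 14 + 16 = 30.
slot 3 + slot 7 + slot 1: cost 2 + 13 + 3 = 18 ≤ 19, expected clicks 4 + 8 + 16 = 28.
slot 2 + slot 3 + slot 1: cost 13 + 2 + 3 = 18 ≤ 19, expected clicks 14 + 4 + 16 = 34.
Best is slot 2, slot 3, and slot 1 with total expected clicks 34.

34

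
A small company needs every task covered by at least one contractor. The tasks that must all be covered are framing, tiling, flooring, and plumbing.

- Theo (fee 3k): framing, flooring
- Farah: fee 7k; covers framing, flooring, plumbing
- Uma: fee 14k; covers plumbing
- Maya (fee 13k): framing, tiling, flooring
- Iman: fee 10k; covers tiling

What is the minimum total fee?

The greedy cost-per-new-task heuristic would pick Theo, Farah, and Iman for 20, but a cheaper cover exists.
Choose Farah and Iman: together they cover framing, tiling, flooring, plumbing — every task.
Total fee: 7 + 10 = 17.
No cover costs less than 17.

17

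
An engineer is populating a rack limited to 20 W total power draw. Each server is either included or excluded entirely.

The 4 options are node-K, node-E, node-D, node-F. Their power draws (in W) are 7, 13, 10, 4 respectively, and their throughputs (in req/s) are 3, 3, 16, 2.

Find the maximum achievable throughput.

This is a 0-1 knapsack instance.
Allowing fractional choices, the relaxed optimum would be about 20.6, but servers are indivisible.
node-D: power draw 10 ≤ 20, throughput 16.
node-K + node-D: power draw 7 + 10 = 17 ≤ 20, throughput 3 + 16 = 19.
node-D + node-F: power draw 10 + 4 = 14 ≤ 20, throughput 16 + 2 = 18.
Best is node-K and node-D with total throughput 19.

19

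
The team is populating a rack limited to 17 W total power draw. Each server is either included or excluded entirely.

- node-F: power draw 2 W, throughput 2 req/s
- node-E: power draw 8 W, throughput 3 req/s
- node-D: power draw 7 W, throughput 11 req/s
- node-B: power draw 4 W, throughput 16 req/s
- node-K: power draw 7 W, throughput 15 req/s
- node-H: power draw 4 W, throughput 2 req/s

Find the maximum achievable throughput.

35

Allowing fractional choices, the relaxed optimum would be about 40.4, but servers are indivisible.
node-F + node-B + node-K + node-H: power draw 2 + 4 + 7 + 4 = 17 ≤ 17, throughput 2 + 16 + 15 + 2 = 35.
node-F + node-B + node-K: power draw 2 + 4 + 7 = 13 ≤ 17, throughput 2 + 16 + 15 = 33.
Best is node-F, node-B, node-K, and node-H with total throughput 35.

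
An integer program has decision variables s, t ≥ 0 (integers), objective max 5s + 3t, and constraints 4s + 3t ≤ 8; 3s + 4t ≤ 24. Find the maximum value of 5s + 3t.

(s,t)=(2,0) is feasible, giving 10.
(s,t)=(1,1) is feasible, giving 8.
(s,t)=(1,0) is feasible, giving 5.
No feasible integer point exceeds 10.

10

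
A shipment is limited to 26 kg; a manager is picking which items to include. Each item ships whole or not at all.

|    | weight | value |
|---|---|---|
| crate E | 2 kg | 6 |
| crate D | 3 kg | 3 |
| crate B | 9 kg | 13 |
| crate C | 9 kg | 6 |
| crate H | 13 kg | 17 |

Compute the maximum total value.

36

This is a 0-1 knapsack instance.
Allowing fractional choices, the relaxed optimum would be about 38.0, but items are indivisible.
crate E + crate B + crate H: weight 2 + 9 + 13 = 24 ≤ 26, value 6 + 13 + 17 = 36.
crate D + crate B + crate H: weight 3 + 9 + 13 = 25 ≤ 26, value 3 + 13 + 17 = 33.
Best is crate E, crate B, and crate H with total value 36.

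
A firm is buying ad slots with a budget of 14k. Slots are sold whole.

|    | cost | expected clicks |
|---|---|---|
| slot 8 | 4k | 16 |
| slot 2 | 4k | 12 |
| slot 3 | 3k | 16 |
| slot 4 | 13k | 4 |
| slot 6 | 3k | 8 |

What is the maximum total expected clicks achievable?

52

slot 8 + slot 2 + slot 3: cost 4 + 4 + 3 = 11 ≤ 14, expected clicks 16 + 12 + 16 = 44.
slot 8 + slot 2 + slot 3 + slot 6: cost 4 + 4 + 3 + 3 = 14 ≤ 14, expected clicks 16 + 12 + 16 + 8 = 52.
Best is slot 8, slot 2, slot 3, and slot 6 with total expected clicks 52.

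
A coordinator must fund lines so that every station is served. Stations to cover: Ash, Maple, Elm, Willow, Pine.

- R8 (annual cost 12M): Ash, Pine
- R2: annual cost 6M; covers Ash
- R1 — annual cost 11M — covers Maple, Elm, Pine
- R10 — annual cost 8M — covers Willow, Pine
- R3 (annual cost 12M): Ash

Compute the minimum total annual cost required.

Choose R2, R1, and R10: together they cover Ash, Maple, Elm, Willow, Pine — every station.
Total annual cost: 6 + 11 + 8 = 25.
No cover costs less than 25.

25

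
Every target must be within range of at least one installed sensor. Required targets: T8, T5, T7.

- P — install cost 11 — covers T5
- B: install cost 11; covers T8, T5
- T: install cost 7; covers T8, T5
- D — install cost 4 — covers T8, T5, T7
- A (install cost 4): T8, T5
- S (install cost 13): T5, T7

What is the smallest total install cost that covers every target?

This is a weighted set-cover instance.
D alone covers T8, T5, T7 — every target.
Total install cost: 4.
No cover costs less than 4.

4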